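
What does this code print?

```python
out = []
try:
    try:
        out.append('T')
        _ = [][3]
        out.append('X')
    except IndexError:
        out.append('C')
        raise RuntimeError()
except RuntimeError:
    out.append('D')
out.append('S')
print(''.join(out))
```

Execution trace: 'T' (inner try body) → 'C' (inner except IndexError) → 'D' (outer except RuntimeError) → 'S' (after the try/except). Output: TCDS

Answer: TCDS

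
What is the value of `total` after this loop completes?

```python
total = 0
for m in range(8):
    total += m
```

Sum of 0 to 7 = 28
`total` takes the values: 0 → 1 → 3 → 6 → 10 → 15 → 21 → 28

Answer: 28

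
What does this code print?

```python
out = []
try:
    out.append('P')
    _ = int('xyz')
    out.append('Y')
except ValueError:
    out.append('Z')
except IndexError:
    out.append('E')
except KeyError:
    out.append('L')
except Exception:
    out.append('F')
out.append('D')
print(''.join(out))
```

Execution trace: 'P' (try body) → 'Z' (except ValueError) → 'D' (after the try/except). Output: PZD

Answer: PZD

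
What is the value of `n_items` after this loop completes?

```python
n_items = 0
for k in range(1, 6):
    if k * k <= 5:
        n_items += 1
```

Count numbers where k² ≤ 5
`n_items` takes the values: 0 → 1 → 2

Answer: 2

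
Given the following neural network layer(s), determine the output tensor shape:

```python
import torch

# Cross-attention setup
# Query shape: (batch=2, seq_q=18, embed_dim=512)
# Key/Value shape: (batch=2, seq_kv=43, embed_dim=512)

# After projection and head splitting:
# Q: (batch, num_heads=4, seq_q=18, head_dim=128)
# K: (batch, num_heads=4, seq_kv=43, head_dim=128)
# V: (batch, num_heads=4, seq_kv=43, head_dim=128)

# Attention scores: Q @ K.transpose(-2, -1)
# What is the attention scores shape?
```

Input: (2, 18, 512) -> Output: (2, 4, 18, 43)

Answer: (2, 4, 18, 43)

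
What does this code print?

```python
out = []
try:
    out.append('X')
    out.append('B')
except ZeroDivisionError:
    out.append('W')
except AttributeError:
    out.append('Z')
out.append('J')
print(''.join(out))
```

Execution trace: 'X' (try body) → 'B' (try body, no exception) → 'J' (after the try/except). Output: XBJ

Answer: XBJ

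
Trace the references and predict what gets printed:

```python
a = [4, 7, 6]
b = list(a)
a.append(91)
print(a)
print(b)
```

Key concept: list() constructor creates copy.
Step by step:
`a = [4, 7, 6]` → a = [4, 7, 6]
`b = list(a)` → b = [4, 7, 6]
`a.append(91)` → a = [4, 7, 6, 91]
`print(a)` → prints [4, 7, 6, 91]
`print(b)` → prints [4, 7, 6]

Answer:
[4, 7, 6, 91]
[4, 7, 6]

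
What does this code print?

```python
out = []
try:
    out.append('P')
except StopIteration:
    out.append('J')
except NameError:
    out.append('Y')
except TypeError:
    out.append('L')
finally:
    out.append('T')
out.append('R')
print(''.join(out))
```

Execution trace: 'P' (try body, no exception) → 'T' (finally) → 'R' (after the try/except). Output: PTR

Answer: PTR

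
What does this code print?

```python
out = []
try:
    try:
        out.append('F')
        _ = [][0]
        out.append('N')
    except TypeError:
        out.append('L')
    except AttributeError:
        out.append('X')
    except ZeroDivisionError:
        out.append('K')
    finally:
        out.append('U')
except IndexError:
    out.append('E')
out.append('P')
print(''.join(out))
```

Execution trace: 'F' (try body) → 'U' (finally) → 'E' (outer except IndexError) → 'P' (after the try/except). Output: FUEP

Answer: FUEP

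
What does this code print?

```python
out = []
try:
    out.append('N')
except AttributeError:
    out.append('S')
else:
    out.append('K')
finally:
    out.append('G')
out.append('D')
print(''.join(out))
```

Execution trace: 'N' (try body, no exception) → 'K' (else) → 'G' (finally) → 'D' (after the try/except). Output: NKGD

Answer: NKGD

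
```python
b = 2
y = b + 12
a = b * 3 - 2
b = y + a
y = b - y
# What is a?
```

Trace:
`b = 2` → b = 2
`y = b + 12` → y = 14
`a = b * 3 - 2` → a = 4
`b = y + a` → b = 18
`y = b - y` → y = 4
So a = 4

Answer: 4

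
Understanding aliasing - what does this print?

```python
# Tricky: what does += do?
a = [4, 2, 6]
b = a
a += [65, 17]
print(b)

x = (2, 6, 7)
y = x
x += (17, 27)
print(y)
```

Key concept: += behavior differs for mutable vs immutable.
Step by step:
`a = [4, 2, 6]` → a = [4, 2, 6]
`b = a` → b = [4, 2, 6] (same object as a)
`a += [65, 17]` → a = [4, 2, 6, 65, 17] (same object as b); b = [4, 2, 6, 65, 17] (same object as a)
`print(b)` → prints [4, 2, 6, 65, 17]
`x = (2, 6, 7)` → x = (2, 6, 7)
`y = x` → y = (2, 6, 7)
`x += (17, 27)` → x = (2, 6, 7, 17, 27)
`print(y)` → prints (2, 6, 7)

Answer:
[4, 2, 6, 65, 17]
(2, 6, 7)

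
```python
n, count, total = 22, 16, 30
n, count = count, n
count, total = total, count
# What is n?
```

Trace:
`n, count, total = 22, 16, 30` → n = 22; count = 16; total = 30
`n, count = count, n` → n = 16; count = 22
`count, total = total, count` → count = 30; total = 22
So n = 16

Answer: 16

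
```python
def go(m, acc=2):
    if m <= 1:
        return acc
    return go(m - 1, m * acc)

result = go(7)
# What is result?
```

Accumulator trace (n, acc): (7, 2) -> (6, 14) -> (5, 84) -> (4, 420) -> (3, 1680) -> (2, 5040) -> (1, 10080) -> return 10080

Answer: 10080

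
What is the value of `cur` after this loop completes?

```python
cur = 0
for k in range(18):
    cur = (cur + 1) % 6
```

Increment mod 6, 18 times = 0
`cur` takes the values: 0 → 1 → 2 → 3 → 4 → 5 → 0 → 1 → 2 → 3 → 4 → 5 → 0 → 1 → 2 → 3 → 4 → 5 → 0

Answer: 0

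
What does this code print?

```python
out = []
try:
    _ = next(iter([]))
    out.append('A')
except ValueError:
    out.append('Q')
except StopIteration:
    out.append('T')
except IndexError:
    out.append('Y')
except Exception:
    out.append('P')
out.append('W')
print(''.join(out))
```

Execution trace: 'T' (except StopIteration) → 'W' (after the try/except). Output: TW

Answer: TW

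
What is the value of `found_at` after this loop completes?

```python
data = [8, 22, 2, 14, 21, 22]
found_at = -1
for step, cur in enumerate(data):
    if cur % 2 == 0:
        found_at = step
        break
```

First even number index in [8, 22, 2, 14, 21, 22]
`found_at` takes the values: -1 → 0

Answer: 0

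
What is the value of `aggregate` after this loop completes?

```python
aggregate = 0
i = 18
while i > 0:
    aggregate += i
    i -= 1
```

Sum 18 down to 1
`aggregate` takes the values: 0 → 18 → 35 → 51 → 66 → 80 → 93 → 105 → 116 → 126 → 135 → 143 → 150 → 156 → 161 → 165 → 168 → 170 → 171

Answer: 171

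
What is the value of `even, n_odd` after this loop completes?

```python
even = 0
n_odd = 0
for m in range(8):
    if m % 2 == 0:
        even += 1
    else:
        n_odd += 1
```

Count evens and odds in range(8)
`even, n_odd` takes the values: (0, 0) → (1, 0) → (1, 1) → (2, 1) → (2, 2) → (3, 2) → (3, 3) → (4, 3) → (4, 4)

Answer: 4, 4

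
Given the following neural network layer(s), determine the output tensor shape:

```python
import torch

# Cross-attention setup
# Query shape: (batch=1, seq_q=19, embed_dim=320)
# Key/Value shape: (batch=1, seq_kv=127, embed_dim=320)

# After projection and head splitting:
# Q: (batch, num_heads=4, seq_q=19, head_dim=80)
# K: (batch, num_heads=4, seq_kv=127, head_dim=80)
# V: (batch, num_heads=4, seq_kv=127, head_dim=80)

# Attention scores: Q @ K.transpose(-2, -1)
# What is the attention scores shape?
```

Input: (1, 19, 320) -> Output: (1, 4, 19, 127)

Answer: (1, 4, 19, 127)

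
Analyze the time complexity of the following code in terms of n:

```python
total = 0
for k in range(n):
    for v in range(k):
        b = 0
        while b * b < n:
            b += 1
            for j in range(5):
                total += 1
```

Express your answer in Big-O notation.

Each loop level contributes: n × n × √n × 1. Multiplying the contributions gives O(n^2√n).

Answer: O(n^2√n)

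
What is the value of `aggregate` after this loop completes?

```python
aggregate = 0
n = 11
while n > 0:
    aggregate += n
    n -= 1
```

Sum 11 down to 1
`aggregate` takes the values: 0 → 11 → 21 → 30 → 38 → 45 → 51 → 56 → 60 → 63 → 65 → 66

Answer: 66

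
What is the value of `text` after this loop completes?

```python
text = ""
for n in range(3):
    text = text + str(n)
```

Concatenate digits 0 to 2
`text` takes the values: "" → "0" → "01" → "012"

Answer: "012"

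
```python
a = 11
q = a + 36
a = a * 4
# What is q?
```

Trace:
`a = 11` → a = 11
`q = a + 36` → q = 47
`a = a * 4` → a = 44
So q = 47

Answer: 47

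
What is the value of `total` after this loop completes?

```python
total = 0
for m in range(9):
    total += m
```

Sum of 0 to 8 = 36
`total` takes the values: 0 → 1 → 3 → 6 → 10 → 15 → 21 → 28 → 36

Answer: 36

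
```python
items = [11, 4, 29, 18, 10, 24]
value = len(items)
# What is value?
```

Trace:
`items = [11, 4, 29, 18, 10, 24]` → items = [11, 4, 29, 18, 10, 24]
`value = len(items)` → value = 6
So value = 6

Answer: 6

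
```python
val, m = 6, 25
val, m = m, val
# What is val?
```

Trace:
`val, m = 6, 25` → val = 6; m = 25
`val, m = m, val` → val = 25; m = 6
So val = 25

Answer: 25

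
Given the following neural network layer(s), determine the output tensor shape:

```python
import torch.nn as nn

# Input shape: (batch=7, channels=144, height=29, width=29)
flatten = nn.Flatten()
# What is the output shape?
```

Input: (7, 144, 29, 29) -> Output: (7, 121104)

Answer: (7, 121104)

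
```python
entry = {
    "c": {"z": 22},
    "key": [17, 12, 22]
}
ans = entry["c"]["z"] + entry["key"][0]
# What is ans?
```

Trace:
`entry = { ...` → entry = {'c': {'z': 22}, 'key': [17, 12, 22]}
`ans = entry["c"]["z"] + entry["key"][0]` → ans = 39
So ans = 39

Answer: 39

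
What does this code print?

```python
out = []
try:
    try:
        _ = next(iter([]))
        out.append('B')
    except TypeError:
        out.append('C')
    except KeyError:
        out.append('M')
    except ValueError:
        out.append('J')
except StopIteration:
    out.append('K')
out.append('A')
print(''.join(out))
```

Execution trace: 'K' (outer except StopIteration) → 'A' (after the try/except). Output: KA

Answer: KA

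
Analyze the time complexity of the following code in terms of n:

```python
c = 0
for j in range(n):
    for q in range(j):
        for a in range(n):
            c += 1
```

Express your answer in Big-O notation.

Each loop level contributes: n × n × n. Multiplying the contributions gives O(n^3).

Answer: O(n^3)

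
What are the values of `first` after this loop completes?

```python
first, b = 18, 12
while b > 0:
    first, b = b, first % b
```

GCD of 18 and 12
`first` takes the values: 18 → 12 → 6

Answer: 6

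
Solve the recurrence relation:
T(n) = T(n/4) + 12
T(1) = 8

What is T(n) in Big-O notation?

Each step divides n by 4 and adds 12. After log_4(n) steps we reach T(1)=8. So T(n) = 12·log_4(n) + 8 = O(log n).

Answer: O(log n)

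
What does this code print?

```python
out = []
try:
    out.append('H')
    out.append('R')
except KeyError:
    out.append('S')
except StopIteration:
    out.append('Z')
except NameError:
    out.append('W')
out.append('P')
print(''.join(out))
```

Execution trace: 'H' (try body) → 'R' (try body, no exception) → 'P' (after the try/except). Output: HRP

Answer: HRP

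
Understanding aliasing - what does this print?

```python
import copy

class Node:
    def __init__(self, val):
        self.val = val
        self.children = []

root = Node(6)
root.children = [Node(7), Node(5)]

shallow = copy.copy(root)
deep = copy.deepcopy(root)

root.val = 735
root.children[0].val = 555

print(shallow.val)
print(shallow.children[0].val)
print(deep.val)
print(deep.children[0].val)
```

Key concept: deep copy with custom objects.
Step by step:
`root = Node(6)` → root = Node(val=6, children=[])
`root.children = [Node(7), Node(5)]` → root = Node(val=6, children=[Node(val=7, children=[]), Node(val=5, children=[])])
`shallow = copy.copy(root)` → shallow = Node(val=6, children=[Node(val=7, children=[]), Node(val=5, children=[])])
`deep = copy.deepcopy(root)` → deep = Node(val=6, children=[Node(val=7, children=[]), Node(val=5, children=[])])
`root.val = 735` → root = Node(val=735, children=[Node(val=7, children=[]), Node(val=5, children=[])])
`root.children[0].val = 555` → root = Node(val=735, children=[Node(val=555, children=[]), Node(val=5, children=[])]); shallow = Node(val=6, children=[Node(val=555, children=[]), Node(val=5, children=[])])
`print(shallow.val)` → prints 6
`print(shallow.children[0].val)` → prints 555
`print(deep.val)` → prints 6
`print(deep.children[0].val)` → prints 7

Answer:
6
555
6
7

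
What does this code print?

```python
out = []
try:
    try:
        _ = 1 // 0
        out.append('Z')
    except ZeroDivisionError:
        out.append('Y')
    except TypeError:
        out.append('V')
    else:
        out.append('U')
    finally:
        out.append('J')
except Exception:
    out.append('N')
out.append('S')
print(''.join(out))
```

Execution trace: 'Y' (inner except ZeroDivisionError) → 'J' (inner finally) → 'S' (after the try/except). Output: YJS

Answer: YJS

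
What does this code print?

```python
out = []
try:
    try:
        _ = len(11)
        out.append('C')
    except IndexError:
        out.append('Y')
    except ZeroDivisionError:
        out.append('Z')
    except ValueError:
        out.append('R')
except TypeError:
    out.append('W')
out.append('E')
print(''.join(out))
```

Execution trace: 'W' (outer except TypeError) → 'E' (after the try/except). Output: WE

Answer: WE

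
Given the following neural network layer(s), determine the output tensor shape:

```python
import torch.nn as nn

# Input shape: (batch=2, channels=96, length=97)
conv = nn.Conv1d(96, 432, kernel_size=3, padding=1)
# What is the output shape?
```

Input: (2, 96, 97) -> Output: (2, 432, 97)

Answer: (2, 432, 97)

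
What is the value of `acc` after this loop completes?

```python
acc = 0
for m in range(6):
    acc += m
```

Sum of 0 to 5 = 15
`acc` takes the values: 0 → 1 → 3 → 6 → 10 → 15

Answer: 15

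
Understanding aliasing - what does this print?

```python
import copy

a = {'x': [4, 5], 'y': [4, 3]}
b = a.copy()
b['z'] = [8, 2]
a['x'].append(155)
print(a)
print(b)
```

Key concept: shallow copy of dict with mutable values.
Step by step:
`a = {'x': [4, 5], 'y': [4, 3]}` → a = {'x': [4, 5], 'y': [4, 3]}
`b = a.copy()` → b = {'x': [4, 5], 'y': [4, 3]}
`b['z'] = [8, 2]` → b = {'x': [4, 5], 'y': [4, 3], 'z': [8, 2]}
`a['x'].append(155)` → a = {'x': [4, 5, 155], 'y': [4, 3]}; b = {'x': [4, 5, 155], 'y': [4, 3], 'z': [8, 2]}
`print(a)` → prints {'x': [4, 5, 155], 'y': [4, 3]}
`print(b)` → prints {'x': [4, 5, 155], 'y': [4, 3], 'z': [8, 2]}

Answer:
{'x': [4, 5, 155], 'y': [4, 3]}
{'x': [4, 5, 155], 'y': [4, 3], 'z': [8, 2]}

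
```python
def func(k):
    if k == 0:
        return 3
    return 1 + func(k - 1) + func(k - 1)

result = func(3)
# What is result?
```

func(k) = 1 + 2·func(k-1), func(0)=3. Closed form: (3+1)·2^3 - 1 = 31.

Answer: 31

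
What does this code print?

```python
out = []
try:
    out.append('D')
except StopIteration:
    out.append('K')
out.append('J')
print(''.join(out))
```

Execution trace: 'D' (try body, no exception) → 'J' (after the try/except). Output: DJ

Answer: DJ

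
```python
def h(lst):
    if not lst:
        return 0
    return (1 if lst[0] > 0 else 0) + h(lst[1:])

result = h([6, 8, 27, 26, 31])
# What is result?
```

Count of positive elements in [6, 8, 27, 26, 31] = 5

Answer: 5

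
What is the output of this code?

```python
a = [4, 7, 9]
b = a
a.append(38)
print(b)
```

Key concept: basic list aliasing.
Step by step:
`a = [4, 7, 9]` → a = [4, 7, 9]
`b = a` → b = [4, 7, 9] (same object as a)
`a.append(38)` → a = [4, 7, 9, 38] (same object as b); b = [4, 7, 9, 38] (same object as a)
`print(b)` → prints [4, 7, 9, 38]

Answer: [4, 7, 9, 38]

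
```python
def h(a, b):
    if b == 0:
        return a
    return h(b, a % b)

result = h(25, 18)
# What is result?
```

h(25, 18) -> h(18, 7) -> h(7, 4) -> h(4, 3) -> h(3, 1) -> h(1, 0) -> 1

Answer: 1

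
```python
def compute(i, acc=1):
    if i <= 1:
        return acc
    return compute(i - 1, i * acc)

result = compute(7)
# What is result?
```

Accumulator trace (n, acc): (7, 1) -> (6, 7) -> (5, 42) -> (4, 210) -> (3, 840) -> (2, 2520) -> (1, 5040) -> return 5040

Answer: 5040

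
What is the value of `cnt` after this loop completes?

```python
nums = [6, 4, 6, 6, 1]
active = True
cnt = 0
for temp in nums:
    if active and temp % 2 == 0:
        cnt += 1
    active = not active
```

Count even values at even positions
`cnt` takes the values: 0 → 1 → 2

Answer: 2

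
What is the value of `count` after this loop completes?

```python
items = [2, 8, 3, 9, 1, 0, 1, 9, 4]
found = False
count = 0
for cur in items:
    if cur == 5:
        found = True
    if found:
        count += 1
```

Count elements after first 5 in [2, 8, 3, 9, 1, 0, 1, 9, 4]
`count` takes the values: 0

Answer: 0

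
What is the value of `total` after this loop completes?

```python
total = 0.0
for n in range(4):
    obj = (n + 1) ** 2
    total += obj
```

Sum of squared losses 1² + 2² + ... + 4²
`total` takes the values: 0.0 → 1.0 → 5.0 → 14.0 → 30.0

Answer: 30.0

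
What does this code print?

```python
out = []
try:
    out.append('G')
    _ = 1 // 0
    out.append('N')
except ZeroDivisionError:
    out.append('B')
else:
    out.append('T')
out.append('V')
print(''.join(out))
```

Execution trace: 'G' (try body) → 'B' (except ZeroDivisionError) → 'V' (after the try/except). Output: GBV

Answer: GBV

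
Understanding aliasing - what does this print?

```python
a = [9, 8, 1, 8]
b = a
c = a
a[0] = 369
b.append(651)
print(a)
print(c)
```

Key concept: multiple aliases.
Step by step:
`a = [9, 8, 1, 8]` → a = [9, 8, 1, 8]
`b = a` → b = [9, 8, 1, 8] (same object as a)
`c = a` → c = [9, 8, 1, 8] (same object as a, b)
`a[0] = 369` → a = [369, 8, 1, 8] (same object as b, c); b = [369, 8, 1, 8] (same object as a, c); c = [369, 8, 1, 8] (same object as a, b)
`b.append(651)` → a = [369, 8, 1, 8, 651] (same object as b, c); b = [369, 8, 1, 8, 651] (same object as a, c); c = [369, 8, 1, 8, 651] (same object as a, b)
`print(a)` → prints [369, 8, 1, 8, 651]
`print(c)` → prints [369, 8, 1, 8, 651]

Answer:
[369, 8, 1, 8, 651]
[369, 8, 1, 8, 651]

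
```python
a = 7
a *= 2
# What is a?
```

Trace:
`a = 7` → a = 7
`a *= 2` → a = 14
So a = 14

Answer: 14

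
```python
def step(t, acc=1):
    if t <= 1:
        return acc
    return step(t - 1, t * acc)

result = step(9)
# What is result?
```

Accumulator trace (n, acc): (9, 1) -> (8, 9) -> (7, 72) -> (6, 504) -> (5, 3024) -> (4, 15120) -> (3, 60480) -> (2, 181440) -> (1, 362880) -> return 362880

Answer: 362880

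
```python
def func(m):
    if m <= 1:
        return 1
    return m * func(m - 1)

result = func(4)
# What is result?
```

func(4) = 4 * 3 * 2 * 1 = 24

Answer: 24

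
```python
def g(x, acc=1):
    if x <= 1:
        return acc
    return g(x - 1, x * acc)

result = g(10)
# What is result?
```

Accumulator trace (n, acc): (10, 1) -> (9, 10) -> (8, 90) -> (7, 720) -> (6, 5040) -> (5, 30240) -> (4, 151200) -> (3, 604800) -> (2, 1814400) -> (1, 3628800) -> return 3628800

Answer: 3628800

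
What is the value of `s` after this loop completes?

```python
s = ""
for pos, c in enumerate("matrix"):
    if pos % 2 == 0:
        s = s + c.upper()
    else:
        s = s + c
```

Uppercase even positions in 'matrix'
`s` takes the values: "" → "M" → "Ma" → "MaT" → "MaTr" → "MaTrI" → "MaTrIx"

Answer: "MaTrIx"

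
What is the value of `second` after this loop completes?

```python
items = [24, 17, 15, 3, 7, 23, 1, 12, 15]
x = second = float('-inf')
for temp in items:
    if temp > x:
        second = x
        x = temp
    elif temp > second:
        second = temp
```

Second largest (with repeats) in [24, 17, 15, 3, 7, 23, 1, 12, 15]
`second` takes the values: -inf → 17 → 23

Answer: 23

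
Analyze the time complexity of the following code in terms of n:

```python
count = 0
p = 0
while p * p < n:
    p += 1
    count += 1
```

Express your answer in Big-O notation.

Each loop level contributes: √n. Multiplying the contributions gives O(√n).

Answer: O(√n)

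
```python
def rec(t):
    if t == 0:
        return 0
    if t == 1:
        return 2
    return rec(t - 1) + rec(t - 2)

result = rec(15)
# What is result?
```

Build up from base cases: rec(0)=0, rec(1)=2, rec(2)=2, rec(3)=4, rec(4)=6, rec(5)=10, rec(6)=16, ..., rec(15)=1220

Answer: 1220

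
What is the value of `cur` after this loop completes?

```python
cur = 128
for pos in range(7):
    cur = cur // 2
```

Halve 7 times: 128 // 2^7 = 1
`cur` takes the values: 128 → 64 → 32 → 16 → 8 → 4 → 2 → 1

Answer: 1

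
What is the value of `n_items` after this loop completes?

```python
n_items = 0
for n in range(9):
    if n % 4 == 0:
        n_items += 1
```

Count numbers divisible by 4 in range(9)
`n_items` takes the values: 0 → 1 → 2 → 3

Answer: 3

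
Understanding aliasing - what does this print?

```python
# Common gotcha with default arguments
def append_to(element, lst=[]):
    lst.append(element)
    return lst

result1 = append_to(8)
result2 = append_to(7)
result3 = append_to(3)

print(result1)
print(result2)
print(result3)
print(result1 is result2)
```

Key concept: mutable default argument gotcha.
Step by step:
`result1 = append_to(8)` → result1 = [8]
`result2 = append_to(7)` → result1 = [8, 7] (same object as result2); result2 = [8, 7] (same object as result1)
`result3 = append_to(3)` → result1 = [8, 7, 3] (same object as result2, result3); result2 = [8, 7, 3] (same object as result1, result3); result3 = [8, 7, 3] (same object as result1, result2)
`print(result1)` → prints [8, 7, 3]
`print(result2)` → prints [8, 7, 3]
`print(result3)` → prints [8, 7, 3]
`print(result1 is result2)` → prints True

Answer:
[8, 7, 3]
[8, 7, 3]
[8, 7, 3]
True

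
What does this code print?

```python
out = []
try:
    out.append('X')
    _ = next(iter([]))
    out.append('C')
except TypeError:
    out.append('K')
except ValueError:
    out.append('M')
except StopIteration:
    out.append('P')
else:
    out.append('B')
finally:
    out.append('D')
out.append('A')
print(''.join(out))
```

Execution trace: 'X' (try body) → 'P' (except StopIteration) → 'D' (finally) → 'A' (after the try/except). Output: XPDA

Answer: XPDA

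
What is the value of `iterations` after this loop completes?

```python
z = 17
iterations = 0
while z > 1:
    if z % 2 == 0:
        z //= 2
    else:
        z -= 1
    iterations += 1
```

Steps to reduce 17 to 1
`iterations` takes the values: 0 → 1 → 2 → 3 → 4 → 5

Answer: 5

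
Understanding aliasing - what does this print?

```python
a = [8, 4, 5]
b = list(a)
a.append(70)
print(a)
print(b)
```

Key concept: list() constructor creates copy.
Step by step:
`a = [8, 4, 5]` → a = [8, 4, 5]
`b = list(a)` → b = [8, 4, 5]
`a.append(70)` → a = [8, 4, 5, 70]
`print(a)` → prints [8, 4, 5, 70]
`print(b)` → prints [8, 4, 5]

Answer:
[8, 4, 5, 70]
[8, 4, 5]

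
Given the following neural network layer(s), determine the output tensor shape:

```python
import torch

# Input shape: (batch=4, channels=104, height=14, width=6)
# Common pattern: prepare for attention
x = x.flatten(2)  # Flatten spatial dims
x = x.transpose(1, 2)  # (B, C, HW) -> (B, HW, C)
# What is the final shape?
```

Input: (4, 104, 14, 6) -> after flatten(2): (4, 104, 84) -> Output: (4, 84, 104)

Answer: (4, 84, 104)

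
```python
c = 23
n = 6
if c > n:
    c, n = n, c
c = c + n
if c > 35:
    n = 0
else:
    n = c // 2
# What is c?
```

Trace:
`c = 23` → c = 23
`n = 6` → n = 6
`if c > n: ...` → c > n is True → c = 6; n = 23
`c = c + n` → c = 29
`if c > 35: ...` → c > 35 is False, take else branch → n = 14
So c = 29

Answer: 29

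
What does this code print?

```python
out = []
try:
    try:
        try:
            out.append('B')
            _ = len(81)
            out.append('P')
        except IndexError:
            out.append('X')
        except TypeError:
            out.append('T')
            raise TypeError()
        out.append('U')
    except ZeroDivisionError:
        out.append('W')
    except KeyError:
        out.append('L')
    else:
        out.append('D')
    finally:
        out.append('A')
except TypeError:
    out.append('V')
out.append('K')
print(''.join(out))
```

Execution trace: 'B' (inner try body) → 'T' (inner except TypeError) → 'A' (finally) → 'V' (outer except TypeError) → 'K' (after the try/except). Output: BTAVK

Answer: BTAVK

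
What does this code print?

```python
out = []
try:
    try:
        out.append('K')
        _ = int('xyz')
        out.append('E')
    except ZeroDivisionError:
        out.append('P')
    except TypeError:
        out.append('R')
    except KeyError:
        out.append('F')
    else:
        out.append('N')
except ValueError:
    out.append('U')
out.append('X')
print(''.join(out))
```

Execution trace: 'K' (try body) → 'U' (outer except ValueError) → 'X' (after the try/except). Output: KUX

Answer: KUX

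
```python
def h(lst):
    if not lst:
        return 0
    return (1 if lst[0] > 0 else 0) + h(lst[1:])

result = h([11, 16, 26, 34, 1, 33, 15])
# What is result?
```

Count of positive elements in [11, 16, 26, 34, 1, 33, 15] = 7

Answer: 7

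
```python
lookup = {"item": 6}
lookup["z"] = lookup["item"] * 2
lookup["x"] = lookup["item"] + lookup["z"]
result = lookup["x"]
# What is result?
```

Trace:
`lookup = {"item": 6}` → lookup = {'item': 6}
`lookup["z"] = lookup["item"] * 2` → lookup = {'item': 6, 'z': 12}
`lookup["x"] = lookup["item"] + lookup["z"]` → lookup = {'item': 6, 'z': 12, 'x': 18}
`result = lookup["x"]` → result = 18
So result = 18

Answer: 18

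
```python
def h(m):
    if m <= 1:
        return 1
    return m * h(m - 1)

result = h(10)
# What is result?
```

h(10) = 10 * 9 * 8 * 7 * 6 * 5 * 4 * 3 * 2 * 1 = 3628800

Answer: 3628800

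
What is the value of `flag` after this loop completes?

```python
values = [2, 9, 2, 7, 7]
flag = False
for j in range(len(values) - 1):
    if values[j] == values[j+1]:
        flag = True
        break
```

Check consecutive duplicates in [2, 9, 2, 7, 7]
`flag` takes the values: False → True

Answer: True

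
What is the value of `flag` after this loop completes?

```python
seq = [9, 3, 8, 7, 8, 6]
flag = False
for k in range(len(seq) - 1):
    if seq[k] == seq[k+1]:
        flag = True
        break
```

Check consecutive duplicates in [9, 3, 8, 7, 8, 6]
`flag` takes the values: False

Answer: False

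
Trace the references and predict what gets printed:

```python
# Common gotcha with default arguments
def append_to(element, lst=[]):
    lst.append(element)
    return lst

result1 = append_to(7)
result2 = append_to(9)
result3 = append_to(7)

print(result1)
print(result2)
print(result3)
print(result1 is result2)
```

Key concept: mutable default argument gotcha.
Step by step:
`result1 = append_to(7)` → result1 = [7]
`result2 = append_to(9)` → result1 = [7, 9] (same object as result2); result2 = [7, 9] (same object as result1)
`result3 = append_to(7)` → result1 = [7, 9, 7] (same object as result2, result3); result2 = [7, 9, 7] (same object as result1, result3); result3 = [7, 9, 7] (same object as result1, result2)
`print(result1)` → prints [7, 9, 7]
`print(result2)` → prints [7, 9, 7]
`print(result3)` → prints [7, 9, 7]
`print(result1 is result2)` → prints True

Answer:
[7, 9, 7]
[7, 9, 7]
[7, 9, 7]
True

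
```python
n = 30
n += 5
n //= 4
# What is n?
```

Trace:
`n = 30` → n = 30
`n += 5` → n = 35
`n //= 4` → n = 8
So n = 8

Answer: 8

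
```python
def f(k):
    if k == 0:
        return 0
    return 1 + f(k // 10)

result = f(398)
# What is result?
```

Count of digits of 398: 3

Answer: 3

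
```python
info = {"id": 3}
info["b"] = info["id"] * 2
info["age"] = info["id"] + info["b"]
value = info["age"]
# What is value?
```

Trace:
`info = {"id": 3}` → info = {'id': 3}
`info["b"] = info["id"] * 2` → info = {'id': 3, 'b': 6}
`info["age"] = info["id"] + info["b"]` → info = {'id': 3, 'b': 6, 'age': 9}
`value = info["age"]` → value = 9
So value = 9

Answer: 9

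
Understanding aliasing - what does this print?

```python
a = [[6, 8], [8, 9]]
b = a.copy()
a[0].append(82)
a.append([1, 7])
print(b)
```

Key concept: shallow copy with nested lists.
Step by step:
`a = [[6, 8], [8, 9]]` → a = [[6, 8], [8, 9]]
`b = a.copy()` → b = [[6, 8], [8, 9]]
`a[0].append(82)` → a = [[6, 8, 82], [8, 9]]; b = [[6, 8, 82], [8, 9]]
`a.append([1, 7])` → a = [[6, 8, 82], [8, 9], [1, 7]]
`print(b)` → prints [[6, 8, 82], [8, 9]]

Answer: [[6, 8, 82], [8, 9]]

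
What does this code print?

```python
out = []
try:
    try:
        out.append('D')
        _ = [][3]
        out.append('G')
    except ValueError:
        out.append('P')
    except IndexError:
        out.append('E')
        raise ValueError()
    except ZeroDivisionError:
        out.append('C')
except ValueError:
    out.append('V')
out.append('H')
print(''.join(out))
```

Execution trace: 'D' (inner try body) → 'E' (inner except IndexError) → 'V' (outer except ValueError) → 'H' (after the try/except). Output: DEVH

Answer: DEVH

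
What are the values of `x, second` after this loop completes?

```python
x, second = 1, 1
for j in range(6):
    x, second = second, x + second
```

Fibonacci: after 6 iterations
`x, second` takes the values: (1, 1) → (1, 2) → (2, 3) → (3, 5) → (5, 8) → (8, 13) → (13, 21)

Answer: 13, 21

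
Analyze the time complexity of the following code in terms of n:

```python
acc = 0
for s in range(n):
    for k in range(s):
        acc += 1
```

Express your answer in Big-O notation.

Each loop level contributes: n × n. Multiplying the contributions gives O(n^2).

Answer: O(n^2)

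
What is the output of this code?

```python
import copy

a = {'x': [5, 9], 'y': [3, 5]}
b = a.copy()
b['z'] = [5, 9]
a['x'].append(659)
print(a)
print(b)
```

Key concept: shallow copy of dict with mutable values.
Step by step:
`a = {'x': [5, 9], 'y': [3, 5]}` → a = {'x': [5, 9], 'y': [3, 5]}
`b = a.copy()` → b = {'x': [5, 9], 'y': [3, 5]}
`b['z'] = [5, 9]` → b = {'x': [5, 9], 'y': [3, 5], 'z': [5, 9]}
`a['x'].append(659)` → a = {'x': [5, 9, 659], 'y': [3, 5]}; b = {'x': [5, 9, 659], 'y': [3, 5], 'z': [5, 9]}
`print(a)` → prints {'x': [5, 9, 659], 'y': [3, 5]}
`print(b)` → prints {'x': [5, 9, 659], 'y': [3, 5], 'z': [5, 9]}

Answer:
{'x': [5, 9, 659], 'y': [3, 5]}
{'x': [5, 9, 659], 'y': [3, 5], 'z': [5, 9]}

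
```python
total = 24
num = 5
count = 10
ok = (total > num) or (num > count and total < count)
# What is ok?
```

Trace:
`total = 24` → total = 24
`num = 5` → num = 5
`count = 10` → count = 10
`ok = (total > num) or (num > count and total < count)` → ok = True
So ok = True

Answer: True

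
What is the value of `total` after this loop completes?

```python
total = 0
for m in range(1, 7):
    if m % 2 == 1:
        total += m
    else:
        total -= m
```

Add odd, subtract even
`total` takes the values: 0 → 1 → -1 → 2 → -2 → 3 → -3

Answer: -3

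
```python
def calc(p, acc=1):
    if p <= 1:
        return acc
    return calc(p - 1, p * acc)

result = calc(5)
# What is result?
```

Accumulator trace (n, acc): (5, 1) -> (4, 5) -> (3, 20) -> (2, 60) -> (1, 120) -> return 120

Answer: 120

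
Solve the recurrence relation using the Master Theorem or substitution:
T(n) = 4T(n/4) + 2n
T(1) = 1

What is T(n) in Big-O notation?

By Master Theorem: a=4, b=4, f(n)=2n. Since log_4(4) = 1 and f(n) = Θ(n^1), Case 2 applies. T(n) = O(n log n).

Answer: O(n log n)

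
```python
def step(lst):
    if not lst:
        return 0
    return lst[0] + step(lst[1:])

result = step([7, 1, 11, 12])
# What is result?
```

7 + 1 + 11 + 12 + 0 = 31

Answer: 31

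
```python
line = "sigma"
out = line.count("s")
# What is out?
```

Trace:
`line = "sigma"` → line = 'sigma'
`out = line.count("s")` → out = 1
So out = 1

Answer: 1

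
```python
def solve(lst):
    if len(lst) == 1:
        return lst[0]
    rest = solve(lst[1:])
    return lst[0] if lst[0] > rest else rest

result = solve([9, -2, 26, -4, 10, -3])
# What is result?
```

Recursive max over [9, -2, 26, -4, 10, -3] = 26

Answer: 26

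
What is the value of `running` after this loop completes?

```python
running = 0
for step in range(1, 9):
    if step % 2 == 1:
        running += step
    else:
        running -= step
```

Add odd, subtract even
`running` takes the values: 0 → 1 → -1 → 2 → -2 → 3 → -3 → 4 → -4

Answer: -4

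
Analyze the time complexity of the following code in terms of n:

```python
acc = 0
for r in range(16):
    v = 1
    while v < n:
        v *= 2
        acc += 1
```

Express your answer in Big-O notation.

Each loop level contributes: 1 × log n. Multiplying the contributions gives O(log n).

Answer: O(log n)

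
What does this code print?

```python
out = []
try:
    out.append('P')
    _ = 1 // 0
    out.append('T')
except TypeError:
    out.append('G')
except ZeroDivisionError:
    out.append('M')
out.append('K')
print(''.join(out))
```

Execution trace: 'P' (try body) → 'M' (except ZeroDivisionError) → 'K' (after the try/except). Output: PMK

Answer: PMK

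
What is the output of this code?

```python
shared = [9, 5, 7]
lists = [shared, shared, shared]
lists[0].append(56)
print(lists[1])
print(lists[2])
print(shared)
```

Key concept: list of same reference.
Step by step:
`shared = [9, 5, 7]` → shared = [9, 5, 7]
`lists = [shared, shared, shared]` → lists = [[9, 5, 7], [9, 5, 7], [9, 5, 7]]
`lists[0].append(56)` → shared = [9, 5, 7, 56]; lists = [[9, 5, 7, 56], [9, 5, 7, 56], [9, 5, 7, 56]]
`print(lists[1])` → prints [9, 5, 7, 56]
`print(lists[2])` → prints [9, 5, 7, 56]
`print(shared)` → prints [9, 5, 7, 56]

Answer:
[9, 5, 7, 56]
[9, 5, 7, 56]
[9, 5, 7, 56]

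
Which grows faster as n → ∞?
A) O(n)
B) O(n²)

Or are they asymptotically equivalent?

O(n) vs O(n²): Higher order terms dominate.

Answer: B) O(n²) grows faster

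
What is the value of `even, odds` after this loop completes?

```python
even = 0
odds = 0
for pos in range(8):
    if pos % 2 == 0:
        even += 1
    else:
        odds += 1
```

Count evens and odds in range(8)
`even, odds` takes the values: (0, 0) → (1, 0) → (1, 1) → (2, 1) → (2, 2) → (3, 2) → (3, 3) → (4, 3) → (4, 4)

Answer: 4, 4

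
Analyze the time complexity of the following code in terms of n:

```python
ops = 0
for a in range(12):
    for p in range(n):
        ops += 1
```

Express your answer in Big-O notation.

Each loop level contributes: 1 × n. Multiplying the contributions gives O(n).

Answer: O(n)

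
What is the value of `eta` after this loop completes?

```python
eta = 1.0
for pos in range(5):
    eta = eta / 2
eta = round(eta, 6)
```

Halving LR 5 times: 1 / 2^5
`eta` takes the values: 1.0 → 0.5 → 0.25 → 0.125 → 0.0625 → 0.03125

Answer: 0.03125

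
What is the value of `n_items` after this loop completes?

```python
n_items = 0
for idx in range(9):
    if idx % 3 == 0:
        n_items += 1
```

Count numbers divisible by 3 in range(9)
`n_items` takes the values: 0 → 1 → 2 → 3

Answer: 3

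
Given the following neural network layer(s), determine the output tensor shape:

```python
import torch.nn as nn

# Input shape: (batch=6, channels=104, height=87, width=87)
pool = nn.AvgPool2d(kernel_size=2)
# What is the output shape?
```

Input: (6, 104, 87, 87) -> Output: (6, 104, 43, 43)

Answer: (6, 104, 43, 43)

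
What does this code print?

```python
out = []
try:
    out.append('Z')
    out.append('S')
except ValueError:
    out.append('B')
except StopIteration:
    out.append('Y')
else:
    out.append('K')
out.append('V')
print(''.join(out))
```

Execution trace: 'Z' (try body) → 'S' (try body, no exception) → 'K' (else) → 'V' (after the try/except). Output: ZSKV

Answer: ZSKV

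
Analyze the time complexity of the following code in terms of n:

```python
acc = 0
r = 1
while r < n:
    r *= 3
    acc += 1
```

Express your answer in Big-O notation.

Each loop level contributes: log n. Multiplying the contributions gives O(log n).

Answer: O(log n)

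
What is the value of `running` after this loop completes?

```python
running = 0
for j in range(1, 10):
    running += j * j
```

Sum of squares 1² to 9² = 285
`running` takes the values: 0 → 1 → 5 → 14 → 30 → 55 → 91 → 140 → 204 → 285

Answer: 285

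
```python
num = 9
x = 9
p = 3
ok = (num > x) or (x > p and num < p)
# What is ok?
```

Trace:
`num = 9` → num = 9
`x = 9` → x = 9
`p = 3` → p = 3
`ok = (num > x) or (x > p and num < p)` → ok = False
So ok = False

Answer: False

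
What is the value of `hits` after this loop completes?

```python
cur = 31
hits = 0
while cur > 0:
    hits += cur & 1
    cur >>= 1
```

Count set bits in 31 (binary: 0b11111)
`hits` takes the values: 0 → 1 → 2 → 3 → 4 → 5

Answer: 5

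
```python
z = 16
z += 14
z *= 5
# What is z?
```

Trace:
`z = 16` → z = 16
`z += 14` → z = 30
`z *= 5` → z = 150
So z = 150

Answer: 150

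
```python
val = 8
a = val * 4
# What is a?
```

Trace:
`val = 8` → val = 8
`a = val * 4` → a = 32
So a = 32

Answer: 32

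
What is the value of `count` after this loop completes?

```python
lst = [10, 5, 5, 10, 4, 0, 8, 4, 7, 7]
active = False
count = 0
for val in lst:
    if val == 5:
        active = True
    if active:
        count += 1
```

Count elements after first 5 in [10, 5, 5, 10, 4, 0, 8, 4, 7, 7]
`count` takes the values: 0 → 1 → 2 → 3 → 4 → 5 → 6 → 7 → 8 → 9

Answer: 9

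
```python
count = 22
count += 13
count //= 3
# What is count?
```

Trace:
`count = 22` → count = 22
`count += 13` → count = 35
`count //= 3` → count = 11
So count = 11

Answer: 11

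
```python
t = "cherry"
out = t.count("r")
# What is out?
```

Trace:
`t = "cherry"` → t = 'cherry'
`out = t.count("r")` → out = 2
So out = 2

Answer: 2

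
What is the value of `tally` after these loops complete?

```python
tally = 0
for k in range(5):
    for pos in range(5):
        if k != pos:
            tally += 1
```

5² - 5 (exclude diagonal)
`tally` takes the values: 0 → 1 → 2 → 3 → 4 → 5 → 6 → 7 → 8 → 9 → 10 → 11 → 12 → 13 → 14 → 15 → 16 → 17 → 18 → 19 → 20

Answer: 20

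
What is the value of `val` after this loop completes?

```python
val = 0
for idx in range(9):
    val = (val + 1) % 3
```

Increment mod 3, 9 times = 0
`val` takes the values: 0 → 1 → 2 → 0 → 1 → 2 → 0 → 1 → 2 → 0

Answer: 0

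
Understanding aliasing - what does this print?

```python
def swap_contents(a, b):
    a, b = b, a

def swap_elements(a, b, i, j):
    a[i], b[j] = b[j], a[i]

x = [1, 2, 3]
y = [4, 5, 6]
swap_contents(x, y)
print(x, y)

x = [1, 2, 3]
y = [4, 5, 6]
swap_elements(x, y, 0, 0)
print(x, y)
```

Key concept: parameter rebinding vs mutation.
Step by step:
`x = [1, 2, 3]` → x = [1, 2, 3]
`y = [4, 5, 6]` → y = [4, 5, 6]
`swap_contents(x, y)` → no visible change to tracked variables
`print(x, y)` → prints [1, 2, 3] [4, 5, 6]
`x = [1, 2, 3]` → x = [1, 2, 3]
`y = [4, 5, 6]` → y = [4, 5, 6]
`swap_elements(x, y, 0, 0)` → x = [4, 2, 3]; y = [1, 5, 6]
`print(x, y)` → prints [4, 2, 3] [1, 5, 6]

Answer:
[1, 2, 3] [4, 5, 6]
[4, 2, 3] [1, 5, 6]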